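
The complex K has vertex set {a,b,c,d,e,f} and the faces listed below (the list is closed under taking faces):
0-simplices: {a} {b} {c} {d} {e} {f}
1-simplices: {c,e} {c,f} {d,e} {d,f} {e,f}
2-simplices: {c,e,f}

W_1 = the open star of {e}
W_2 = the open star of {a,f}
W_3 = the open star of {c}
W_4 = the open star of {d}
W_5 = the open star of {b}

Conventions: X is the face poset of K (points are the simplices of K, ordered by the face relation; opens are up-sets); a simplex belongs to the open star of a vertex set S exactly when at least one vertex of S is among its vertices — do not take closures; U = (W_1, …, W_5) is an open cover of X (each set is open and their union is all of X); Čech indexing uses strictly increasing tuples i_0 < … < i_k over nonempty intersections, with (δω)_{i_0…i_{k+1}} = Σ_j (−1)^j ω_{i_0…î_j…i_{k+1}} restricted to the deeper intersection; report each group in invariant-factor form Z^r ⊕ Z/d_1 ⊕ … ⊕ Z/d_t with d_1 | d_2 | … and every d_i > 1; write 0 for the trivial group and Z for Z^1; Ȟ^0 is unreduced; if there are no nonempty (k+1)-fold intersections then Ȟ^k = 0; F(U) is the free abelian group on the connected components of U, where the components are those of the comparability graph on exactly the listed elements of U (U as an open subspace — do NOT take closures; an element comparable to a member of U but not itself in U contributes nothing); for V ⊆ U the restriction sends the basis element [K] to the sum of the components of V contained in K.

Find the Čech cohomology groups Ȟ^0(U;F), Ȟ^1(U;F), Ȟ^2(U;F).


Ȟ^0 = Z^3, Ȟ^1 = Z and Ȟ^2 = 0

nerve simplices:
  W1={{e},{c,e},{d,e},{e,f},{c,e,f}} W2={{a},{f},{c,f},{d,f},{e,f},{c,e,f}} W3={{c},{c,e},{c,f},{c,e,f}} W4={{d},{d,e},{d,f}} W5={{b}}
  W12={{e,f},{c,e,f}} W13={{c,e},{c,e,f}} W14={{d,e}} W23={{c,f},{c,e,f}} W24={{d,f}}
  W123={{c,e,f}}
components per intersection:
  W1: {{e},{c,e},{d,e},{e,f},{c,e,f}}
  W2: {{a}} {{f},{c,f},{d,f},{e,f},{c,e,f}}
  W3: {{c},{c,e},{c,f},{c,e,f}}
  W4: {{d},{d,e},{d,f}}
  W5: {{b}}
  W12: {{e,f},{c,e,f}}
  W13: {{c,e},{c,e,f}}
  W14: {{d,e}}
  W23: {{c,f},{c,e,f}}
  W24: {{d,f}}
  W123: {{c,e,f}}
C dims 6,5,1; δ0: rk 3, SNF 1^3; δ1: rk 1, SNF 1^1
degree 0: 6−3−0 = 3 → Ȟ^0 ≅ Z^3
degree 1: 5−1−3 = 1 → Ȟ^1 ≅ Z
degree 2: 1−0−1 = 0 → Ȟ^2 ≅ 0


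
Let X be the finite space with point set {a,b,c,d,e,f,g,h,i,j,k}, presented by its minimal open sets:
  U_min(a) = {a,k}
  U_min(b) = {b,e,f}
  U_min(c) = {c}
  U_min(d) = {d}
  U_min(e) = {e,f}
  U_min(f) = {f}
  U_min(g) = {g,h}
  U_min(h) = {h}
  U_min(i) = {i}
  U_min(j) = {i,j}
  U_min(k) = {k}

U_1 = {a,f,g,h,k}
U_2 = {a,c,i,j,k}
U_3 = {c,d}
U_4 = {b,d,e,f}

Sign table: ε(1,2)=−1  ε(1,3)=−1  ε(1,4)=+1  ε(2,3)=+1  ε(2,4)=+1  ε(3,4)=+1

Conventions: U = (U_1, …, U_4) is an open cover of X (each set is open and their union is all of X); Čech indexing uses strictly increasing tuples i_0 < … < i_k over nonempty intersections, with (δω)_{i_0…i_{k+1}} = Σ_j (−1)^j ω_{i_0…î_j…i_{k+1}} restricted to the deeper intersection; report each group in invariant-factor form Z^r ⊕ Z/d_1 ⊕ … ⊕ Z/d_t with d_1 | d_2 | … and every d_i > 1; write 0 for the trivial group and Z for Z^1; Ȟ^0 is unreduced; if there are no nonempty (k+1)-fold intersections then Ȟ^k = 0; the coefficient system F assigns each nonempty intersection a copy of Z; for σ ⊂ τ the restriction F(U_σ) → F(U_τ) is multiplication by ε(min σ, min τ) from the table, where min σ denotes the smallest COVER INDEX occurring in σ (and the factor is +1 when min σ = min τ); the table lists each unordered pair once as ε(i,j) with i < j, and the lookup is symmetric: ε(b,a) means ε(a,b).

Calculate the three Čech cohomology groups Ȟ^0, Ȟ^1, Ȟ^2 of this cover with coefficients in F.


nonempty overlaps:
  U12={a,k} U14={f} U23={c} U34={d}
C dims 4,4; δ0: rk 4, SNF 1^3·2
degree 0: 4−4−0 = 0 → Ȟ^0 ≅ 0
degree 1: 4−0−4 = 0 plus torsion [2] → Ȟ^1 ≅ Z/2
degree 2: 0−0−0 = 0 → Ȟ^2 ≅ 0

Ȟ^0 = 0; Ȟ^1 = Z/2; Ȟ^2 = 0


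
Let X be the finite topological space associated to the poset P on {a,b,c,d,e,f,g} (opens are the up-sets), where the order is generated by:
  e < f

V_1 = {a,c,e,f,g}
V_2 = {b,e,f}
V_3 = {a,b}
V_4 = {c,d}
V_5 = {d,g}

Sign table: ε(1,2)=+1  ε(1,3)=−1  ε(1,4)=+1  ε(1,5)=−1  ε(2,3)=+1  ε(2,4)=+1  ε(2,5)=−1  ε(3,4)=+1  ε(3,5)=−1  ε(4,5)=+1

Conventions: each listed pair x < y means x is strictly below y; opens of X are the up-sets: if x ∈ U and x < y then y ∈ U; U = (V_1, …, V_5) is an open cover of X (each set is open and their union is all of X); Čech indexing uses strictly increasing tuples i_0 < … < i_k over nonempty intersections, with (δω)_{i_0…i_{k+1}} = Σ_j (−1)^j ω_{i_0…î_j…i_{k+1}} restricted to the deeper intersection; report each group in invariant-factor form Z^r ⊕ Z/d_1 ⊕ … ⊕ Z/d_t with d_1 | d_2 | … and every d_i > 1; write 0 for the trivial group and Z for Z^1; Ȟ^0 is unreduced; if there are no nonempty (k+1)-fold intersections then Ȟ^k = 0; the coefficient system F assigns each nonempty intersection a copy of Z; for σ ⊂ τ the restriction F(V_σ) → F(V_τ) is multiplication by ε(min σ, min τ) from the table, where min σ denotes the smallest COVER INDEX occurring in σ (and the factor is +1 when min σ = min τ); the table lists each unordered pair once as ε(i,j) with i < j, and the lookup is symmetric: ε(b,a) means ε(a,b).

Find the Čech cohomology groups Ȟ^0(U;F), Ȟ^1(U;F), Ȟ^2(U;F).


Ȟ^0 ≅ 0, Ȟ^1 ≅ Z ⊕ Z/2 and Ȟ^2 ≅ 0

nerve of the cover:
  V12={e,f} V13={a} V14={c} V15={g} V23={b} V45={d}
C dims 5,6; δ0: rk 5, SNF 1^4·2
Ȟ^0 = (5 − 5) − 0 = 0, so Ȟ^0 ≅ 0
Ȟ^1 = (6 − 0) − 5 = 1 plus torsion [2], so Ȟ^1 ≅ Z ⊕ Z/2
Ȟ^2 = (0 − 0) − 0 = 0, so Ȟ^2 ≅ 0


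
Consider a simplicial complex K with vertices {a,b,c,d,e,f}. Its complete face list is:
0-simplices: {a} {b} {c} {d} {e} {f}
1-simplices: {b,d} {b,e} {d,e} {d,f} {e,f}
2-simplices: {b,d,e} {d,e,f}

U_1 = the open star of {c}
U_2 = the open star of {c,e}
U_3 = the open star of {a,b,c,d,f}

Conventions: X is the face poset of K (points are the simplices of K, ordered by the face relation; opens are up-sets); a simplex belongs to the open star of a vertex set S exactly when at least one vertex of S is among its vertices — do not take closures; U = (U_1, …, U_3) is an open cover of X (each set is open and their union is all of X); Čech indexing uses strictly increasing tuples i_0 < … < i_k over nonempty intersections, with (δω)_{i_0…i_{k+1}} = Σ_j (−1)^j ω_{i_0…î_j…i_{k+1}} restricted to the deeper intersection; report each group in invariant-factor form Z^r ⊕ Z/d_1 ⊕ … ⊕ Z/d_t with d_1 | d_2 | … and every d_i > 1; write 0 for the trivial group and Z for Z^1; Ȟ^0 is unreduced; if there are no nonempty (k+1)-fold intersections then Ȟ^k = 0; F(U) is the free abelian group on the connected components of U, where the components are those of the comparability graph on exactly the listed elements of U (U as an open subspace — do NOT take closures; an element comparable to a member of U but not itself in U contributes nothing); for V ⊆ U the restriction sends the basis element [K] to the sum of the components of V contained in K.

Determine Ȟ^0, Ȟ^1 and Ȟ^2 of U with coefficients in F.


Ȟ^0 = Z^3, Ȟ^1 = 0 and Ȟ^2 = 0

cover nerve:
  U1={{c}} U2={{c},{e},{b,e},{d,e},{e,f},{b,d,e},{d,e,f}} U3={{a},{b},{c},{d},{f},{b,d},{b,e},{d,e},{d,f},{e,f},{b,d,e},{d,e,f}}
  U12={{c}} U13={{c}} U23={{c},{b,e},{d,e},{e,f},{b,d,e},{d,e,f}}
  U123={{c}}
components per intersection:
  U1: {{c}}
  U2: {{c}} {{e},{b,e},{d,e},{e,f},{b,d,e},{d,e,f}}
  U3: {{a}} {{b},{d},{f},{b,d},{b,e},{d,e},{d,f},{e,f},{b,d,e},{d,e,f}} {{c}}
  U12: {{c}}
  U13: {{c}}
  U23: {{c}} {{b,e},{d,e},{e,f},{b,d,e},{d,e,f}}
  U123: {{c}}
C dims 6,4,1; δ0: rk 3, SNF 1^3; δ1: rk 1, SNF 1^1
Ȟ^0: (6−3)−0=3 ⇒ Z^3
Ȟ^1: (4−1)−3=0 ⇒ 0
Ȟ^2: (1−0)−1=0 ⇒ 0


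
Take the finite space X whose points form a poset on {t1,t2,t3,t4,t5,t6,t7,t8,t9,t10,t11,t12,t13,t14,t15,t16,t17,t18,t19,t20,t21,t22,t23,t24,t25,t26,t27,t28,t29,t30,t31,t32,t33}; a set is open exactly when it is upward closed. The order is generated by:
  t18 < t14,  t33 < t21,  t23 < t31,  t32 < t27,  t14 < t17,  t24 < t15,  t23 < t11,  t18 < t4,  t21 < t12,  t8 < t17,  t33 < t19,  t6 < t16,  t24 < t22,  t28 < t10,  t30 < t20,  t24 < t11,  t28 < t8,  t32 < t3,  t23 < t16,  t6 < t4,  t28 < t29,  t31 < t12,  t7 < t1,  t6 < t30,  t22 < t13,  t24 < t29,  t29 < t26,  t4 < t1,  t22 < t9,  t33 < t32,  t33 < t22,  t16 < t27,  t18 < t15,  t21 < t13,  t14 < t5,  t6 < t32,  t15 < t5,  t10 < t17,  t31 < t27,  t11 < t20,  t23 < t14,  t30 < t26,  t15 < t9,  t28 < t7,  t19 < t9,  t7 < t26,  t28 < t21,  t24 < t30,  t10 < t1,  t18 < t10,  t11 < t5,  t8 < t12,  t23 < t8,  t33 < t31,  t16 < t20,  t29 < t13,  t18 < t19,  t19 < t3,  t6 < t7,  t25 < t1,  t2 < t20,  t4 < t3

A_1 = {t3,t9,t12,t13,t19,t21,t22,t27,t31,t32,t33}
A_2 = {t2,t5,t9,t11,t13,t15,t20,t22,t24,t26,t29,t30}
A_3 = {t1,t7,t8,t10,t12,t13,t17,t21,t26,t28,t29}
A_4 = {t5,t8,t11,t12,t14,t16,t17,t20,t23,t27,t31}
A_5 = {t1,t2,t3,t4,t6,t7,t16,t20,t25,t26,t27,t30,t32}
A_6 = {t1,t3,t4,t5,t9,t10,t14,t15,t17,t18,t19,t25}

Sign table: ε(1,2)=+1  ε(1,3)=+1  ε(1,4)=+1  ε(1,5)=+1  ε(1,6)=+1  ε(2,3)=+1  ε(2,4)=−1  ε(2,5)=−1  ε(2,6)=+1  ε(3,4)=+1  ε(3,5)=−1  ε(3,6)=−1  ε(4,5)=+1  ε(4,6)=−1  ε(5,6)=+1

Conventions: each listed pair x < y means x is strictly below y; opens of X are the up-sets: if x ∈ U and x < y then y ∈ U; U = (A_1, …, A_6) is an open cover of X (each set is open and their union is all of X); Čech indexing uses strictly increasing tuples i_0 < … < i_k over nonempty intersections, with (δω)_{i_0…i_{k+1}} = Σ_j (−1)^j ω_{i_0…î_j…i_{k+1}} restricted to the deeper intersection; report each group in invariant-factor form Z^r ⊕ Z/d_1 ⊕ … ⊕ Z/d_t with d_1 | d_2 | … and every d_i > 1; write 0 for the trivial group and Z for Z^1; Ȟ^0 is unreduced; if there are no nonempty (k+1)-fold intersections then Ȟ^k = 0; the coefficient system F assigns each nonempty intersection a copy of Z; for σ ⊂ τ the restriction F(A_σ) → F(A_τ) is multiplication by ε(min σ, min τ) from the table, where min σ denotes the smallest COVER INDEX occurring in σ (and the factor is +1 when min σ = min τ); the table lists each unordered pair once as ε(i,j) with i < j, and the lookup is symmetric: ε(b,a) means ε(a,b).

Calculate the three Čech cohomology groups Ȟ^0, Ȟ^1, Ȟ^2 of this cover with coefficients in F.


intersection data:
  A12={t9,t13,t22} A13={t12,t13,t21} A14={t12,t27,t31} A15={t3,t27,t32} A16={t3,t9,t19} A23={t13,t26,t29} A24={t5,t11,t20} A25={t2,t20,t26,t30} A26={t5,t9,t15} A34={t8,t12,t17} A35={t1,t7,t26} A36={t1,t10,t17} A45={t16,t20,t27} A46={t5,t14,t17} A56={t1,t3,t4,t25}
  A123={t13} A126={t9} A134={t12} A145={t27} A156={t3} A235={t26} A245={t20} A246={t5} A346={t17} A356={t1}
C dims 6,15,10; δ0: rk 6, SNF 1^5·2; δ1: rk 9, SNF 1^9
Ȟ^0 = (6 − 6) − 0 = 0, so Ȟ^0 ≅ 0
Ȟ^1 = (15 − 9) − 6 = 0 plus torsion [2], so Ȟ^1 ≅ Z/2
Ȟ^2 = (10 − 0) − 9 = 1, so Ȟ^2 ≅ Z

Ȟ^0(U;F) ≅ 0; Ȟ^1(U;F) ≅ Z/2; Ȟ^2(U;F) ≅ Z


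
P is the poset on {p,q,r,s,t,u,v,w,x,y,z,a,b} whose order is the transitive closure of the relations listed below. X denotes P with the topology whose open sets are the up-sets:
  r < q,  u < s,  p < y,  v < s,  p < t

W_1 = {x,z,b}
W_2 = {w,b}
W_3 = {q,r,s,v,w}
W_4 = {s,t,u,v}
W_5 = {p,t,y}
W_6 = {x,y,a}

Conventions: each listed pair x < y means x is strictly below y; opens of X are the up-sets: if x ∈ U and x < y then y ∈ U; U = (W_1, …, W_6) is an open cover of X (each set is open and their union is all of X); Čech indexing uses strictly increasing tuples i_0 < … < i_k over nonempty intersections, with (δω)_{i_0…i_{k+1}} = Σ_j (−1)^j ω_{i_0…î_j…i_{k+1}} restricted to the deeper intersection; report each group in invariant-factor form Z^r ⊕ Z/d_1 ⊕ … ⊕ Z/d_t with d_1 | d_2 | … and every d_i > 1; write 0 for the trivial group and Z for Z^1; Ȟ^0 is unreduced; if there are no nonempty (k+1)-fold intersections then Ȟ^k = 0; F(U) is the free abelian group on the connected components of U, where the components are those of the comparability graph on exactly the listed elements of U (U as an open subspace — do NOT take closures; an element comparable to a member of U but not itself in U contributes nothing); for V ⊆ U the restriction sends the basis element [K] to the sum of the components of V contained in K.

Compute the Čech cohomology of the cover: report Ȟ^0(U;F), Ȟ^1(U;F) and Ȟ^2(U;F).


nerve simplices:
  W12={b} W16={x} W23={w} W34={s,v} W45={t} W56={y}
components per intersection:
  W1: {x} {z} {b}
  W2: {w} {b}
  W3: {q,r} {s,v} {w}
  W4: {s,u,v} {t}
  W5: {p,t,y}
  W6: {x} {y} {a}
  W12: {b}
  W16: {x}
  W23: {w}
  W34: {s,v}
  W45: {t}
  W56: {y}
C dims 14,6; δ0: rk 6, SNF 1^6
degree 0: 14−6−0 = 8 → Ȟ^0 ≅ Z^8
degree 1: 6−0−6 = 0 → Ȟ^1 ≅ 0
degree 2: 0−0−0 = 0 → Ȟ^2 ≅ 0

Ȟ^0(U;F) ≅ Z^8,  Ȟ^1(U;F) ≅ 0,  Ȟ^2(U;F) ≅ 0


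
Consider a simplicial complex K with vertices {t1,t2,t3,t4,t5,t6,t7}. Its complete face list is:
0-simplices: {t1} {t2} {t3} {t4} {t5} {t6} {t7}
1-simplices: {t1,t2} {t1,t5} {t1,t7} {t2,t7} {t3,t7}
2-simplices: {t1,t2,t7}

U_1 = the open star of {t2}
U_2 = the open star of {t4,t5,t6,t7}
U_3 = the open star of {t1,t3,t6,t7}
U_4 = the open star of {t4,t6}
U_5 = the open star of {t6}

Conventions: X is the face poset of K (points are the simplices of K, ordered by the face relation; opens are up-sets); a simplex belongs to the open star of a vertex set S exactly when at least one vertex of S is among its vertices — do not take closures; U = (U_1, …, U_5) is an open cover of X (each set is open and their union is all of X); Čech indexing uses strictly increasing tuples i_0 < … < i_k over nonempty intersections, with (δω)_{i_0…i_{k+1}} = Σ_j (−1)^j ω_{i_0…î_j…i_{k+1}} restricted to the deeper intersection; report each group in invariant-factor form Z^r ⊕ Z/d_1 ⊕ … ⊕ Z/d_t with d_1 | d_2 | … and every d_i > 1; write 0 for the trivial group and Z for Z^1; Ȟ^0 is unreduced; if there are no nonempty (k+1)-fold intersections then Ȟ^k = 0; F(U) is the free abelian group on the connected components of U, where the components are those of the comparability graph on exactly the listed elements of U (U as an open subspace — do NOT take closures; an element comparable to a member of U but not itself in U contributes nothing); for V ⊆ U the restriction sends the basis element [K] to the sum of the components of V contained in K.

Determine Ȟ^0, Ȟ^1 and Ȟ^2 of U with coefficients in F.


Ȟ^0 ≅ Z^3, Ȟ^1 ≅ 0 and Ȟ^2 ≅ 0

nerve of the cover:
  U1={{t2},{t1,t2},{t2,t7},{t1,t2,t7}} U2={{t4},{t5},{t6},{t7},{t1,t5},{t1,t7},{t2,t7},{t3,t7},{t1,t2,t7}} U3={{t1},{t3},{t6},{t7},{t1,t2},{t1,t5},{t1,t7},{t2,t7},{t3,t7},{t1,t2,t7}} U4={{t4},{t6}} U5={{t6}}
  U12={{t2,t7},{t1,t2,t7}} U13={{t1,t2},{t2,t7},{t1,t2,t7}} U23={{t6},{t7},{t1,t5},{t1,t7},{t2,t7},{t3,t7},{t1,t2,t7}} U24={{t4},{t6}} U25={{t6}} U34={{t6}} U35={{t6}} U45={{t6}}
  U123={{t2,t7},{t1,t2,t7}} U234={{t6}} U235={{t6}} U245={{t6}} U345={{t6}}
  U2345={{t6}}
components per intersection:
  U1: {{t2},{t1,t2},{t2,t7},{t1,t2,t7}}
  U2: {{t4}} {{t5},{t1,t5}} {{t6}} {{t7},{t1,t7},{t2,t7},{t3,t7},{t1,t2,t7}}
  U3: {{t1},{t3},{t7},{t1,t2},{t1,t5},{t1,t7},{t2,t7},{t3,t7},{t1,t2,t7}} {{t6}}
  U4: {{t4}} {{t6}}
  U5: {{t6}}
  U12: {{t2,t7},{t1,t2,t7}}
  U13: {{t1,t2},{t2,t7},{t1,t2,t7}}
  U23: {{t6}} {{t7},{t1,t7},{t2,t7},{t3,t7},{t1,t2,t7}} {{t1,t5}}
  U24: {{t4}} {{t6}}
  U25: {{t6}}
  U34: {{t6}}
  U35: {{t6}}
  U45: {{t6}}
  U123: {{t2,t7},{t1,t2,t7}}
  U234: {{t6}}
  U235: {{t6}}
  U245: {{t6}}
  U345: {{t6}}
  U2345: {{t6}}
C dims 10,11,5,1; δ0: rk 7, SNF 1^7; δ1: rk 4, SNF 1^4; δ2: rk 1, SNF 1^1
Ȟ^0 = (10 − 7) − 0 = 3, so Ȟ^0 ≅ Z^3
Ȟ^1 = (11 − 4) − 7 = 0, so Ȟ^1 ≅ 0
Ȟ^2 = (5 − 1) − 4 = 0, so Ȟ^2 ≅ 0


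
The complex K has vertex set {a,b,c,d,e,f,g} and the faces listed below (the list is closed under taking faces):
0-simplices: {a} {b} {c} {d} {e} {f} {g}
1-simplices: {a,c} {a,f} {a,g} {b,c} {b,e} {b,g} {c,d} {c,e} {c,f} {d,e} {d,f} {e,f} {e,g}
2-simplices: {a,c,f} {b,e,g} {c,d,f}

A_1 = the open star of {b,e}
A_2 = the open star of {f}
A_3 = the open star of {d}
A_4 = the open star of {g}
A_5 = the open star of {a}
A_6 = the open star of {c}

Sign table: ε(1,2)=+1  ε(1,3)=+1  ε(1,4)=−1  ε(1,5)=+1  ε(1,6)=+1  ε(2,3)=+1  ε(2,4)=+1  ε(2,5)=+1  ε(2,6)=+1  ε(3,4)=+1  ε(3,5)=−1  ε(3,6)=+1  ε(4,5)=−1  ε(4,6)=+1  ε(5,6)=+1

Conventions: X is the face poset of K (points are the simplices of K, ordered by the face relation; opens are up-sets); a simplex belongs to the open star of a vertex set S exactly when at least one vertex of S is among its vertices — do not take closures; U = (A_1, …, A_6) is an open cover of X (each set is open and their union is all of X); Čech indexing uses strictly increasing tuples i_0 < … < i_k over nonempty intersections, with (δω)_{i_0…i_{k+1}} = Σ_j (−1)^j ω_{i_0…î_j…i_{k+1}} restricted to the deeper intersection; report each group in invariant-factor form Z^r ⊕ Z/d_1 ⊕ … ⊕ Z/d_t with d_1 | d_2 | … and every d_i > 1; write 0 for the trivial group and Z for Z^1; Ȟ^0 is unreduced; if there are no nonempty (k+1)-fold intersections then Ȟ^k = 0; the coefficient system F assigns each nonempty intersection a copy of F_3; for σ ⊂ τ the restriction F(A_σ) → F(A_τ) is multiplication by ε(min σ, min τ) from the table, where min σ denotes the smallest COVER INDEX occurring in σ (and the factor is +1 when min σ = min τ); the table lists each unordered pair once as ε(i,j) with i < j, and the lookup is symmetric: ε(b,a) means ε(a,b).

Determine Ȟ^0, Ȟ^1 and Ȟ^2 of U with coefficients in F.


nonempty intersections:
  A1={{b},{e},{b,c},{b,e},{b,g},{c,e},{d,e},{e,f},{e,g},{b,e,g}} A2={{f},{a,f},{c,f},{d,f},{e,f},{a,c,f},{c,d,f}} A3={{d},{c,d},{d,e},{d,f},{c,d,f}} A4={{g},{a,g},{b,g},{e,g},{b,e,g}} A5={{a},{a,c},{a,f},{a,g},{a,c,f}} A6={{c},{a,c},{b,c},{c,d},{c,e},{c,f},{a,c,f},{c,d,f}}
  A12={{e,f}} A13={{d,e}} A14={{b,g},{e,g},{b,e,g}} A16={{b,c},{c,e}} A23={{d,f},{c,d,f}} A25={{a,f},{a,c,f}} A26={{c,f},{a,c,f},{c,d,f}} A36={{c,d},{c,d,f}} A45={{a,g}} A56={{a,c},{a,c,f}}
  A236={{c,d,f}} A256={{a,c,f}}
C dims 6,10,2; δ0: rk_F3 5; δ1: rk_F3 2
Ȟ^0: (6−5)−0=1 ⇒ Z/3
Ȟ^1: (10−2)−5=3 ⇒ Z/3 ⊕ Z/3 ⊕ Z/3
Ȟ^2: (2−0)−2=0 ⇒ 0

Ȟ^0 = Z/3, Ȟ^1 = Z/3 ⊕ Z/3 ⊕ Z/3, Ȟ^2 = 0


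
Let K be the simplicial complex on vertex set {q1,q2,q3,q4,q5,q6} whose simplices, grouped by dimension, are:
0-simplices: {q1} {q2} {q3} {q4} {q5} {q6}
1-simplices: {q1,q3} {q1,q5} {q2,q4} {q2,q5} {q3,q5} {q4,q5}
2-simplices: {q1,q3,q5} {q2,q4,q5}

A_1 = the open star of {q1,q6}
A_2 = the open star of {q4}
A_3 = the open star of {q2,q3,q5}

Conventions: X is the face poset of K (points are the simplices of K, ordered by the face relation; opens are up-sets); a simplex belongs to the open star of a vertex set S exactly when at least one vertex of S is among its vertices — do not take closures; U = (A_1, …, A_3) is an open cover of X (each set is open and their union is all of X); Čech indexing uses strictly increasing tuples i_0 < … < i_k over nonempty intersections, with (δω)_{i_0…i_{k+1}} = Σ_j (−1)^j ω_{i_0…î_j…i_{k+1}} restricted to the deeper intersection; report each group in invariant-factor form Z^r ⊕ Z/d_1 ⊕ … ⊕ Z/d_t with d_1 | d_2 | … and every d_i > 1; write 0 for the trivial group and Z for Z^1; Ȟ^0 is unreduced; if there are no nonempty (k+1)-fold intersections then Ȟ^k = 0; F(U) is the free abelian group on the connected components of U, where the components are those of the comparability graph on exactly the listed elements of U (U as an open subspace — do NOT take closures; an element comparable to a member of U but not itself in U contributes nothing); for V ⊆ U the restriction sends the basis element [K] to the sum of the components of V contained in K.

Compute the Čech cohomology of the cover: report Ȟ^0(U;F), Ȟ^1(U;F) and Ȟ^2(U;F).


Ȟ^0 ≅ Z^2, Ȟ^1 ≅ 0 and Ȟ^2 ≅ 0

intersection data:
  A1={{q1},{q6},{q1,q3},{q1,q5},{q1,q3,q5}} A2={{q4},{q2,q4},{q4,q5},{q2,q4,q5}} A3={{q2},{q3},{q5},{q1,q3},{q1,q5},{q2,q4},{q2,q5},{q3,q5},{q4,q5},{q1,q3,q5},{q2,q4,q5}}
  A13={{q1,q3},{q1,q5},{q1,q3,q5}} A23={{q2,q4},{q4,q5},{q2,q4,q5}}
components per intersection:
  A1: {{q1},{q1,q3},{q1,q5},{q1,q3,q5}} {{q6}}
  A2: {{q4},{q2,q4},{q4,q5},{q2,q4,q5}}
  A3: {{q2},{q3},{q5},{q1,q3},{q1,q5},{q2,q4},{q2,q5},{q3,q5},{q4,q5},{q1,q3,q5},{q2,q4,q5}}
  A13: {{q1,q3},{q1,q5},{q1,q3,q5}}
  A23: {{q2,q4},{q4,q5},{q2,q4,q5}}
C dims 4,2; δ0: rk 2, SNF 1^2
Ȟ^0 = (4 − 2) − 0 = 2, so Ȟ^0 ≅ Z^2
Ȟ^1 = (2 − 0) − 2 = 0, so Ȟ^1 ≅ 0
Ȟ^2 = (0 − 0) − 0 = 0, so Ȟ^2 ≅ 0


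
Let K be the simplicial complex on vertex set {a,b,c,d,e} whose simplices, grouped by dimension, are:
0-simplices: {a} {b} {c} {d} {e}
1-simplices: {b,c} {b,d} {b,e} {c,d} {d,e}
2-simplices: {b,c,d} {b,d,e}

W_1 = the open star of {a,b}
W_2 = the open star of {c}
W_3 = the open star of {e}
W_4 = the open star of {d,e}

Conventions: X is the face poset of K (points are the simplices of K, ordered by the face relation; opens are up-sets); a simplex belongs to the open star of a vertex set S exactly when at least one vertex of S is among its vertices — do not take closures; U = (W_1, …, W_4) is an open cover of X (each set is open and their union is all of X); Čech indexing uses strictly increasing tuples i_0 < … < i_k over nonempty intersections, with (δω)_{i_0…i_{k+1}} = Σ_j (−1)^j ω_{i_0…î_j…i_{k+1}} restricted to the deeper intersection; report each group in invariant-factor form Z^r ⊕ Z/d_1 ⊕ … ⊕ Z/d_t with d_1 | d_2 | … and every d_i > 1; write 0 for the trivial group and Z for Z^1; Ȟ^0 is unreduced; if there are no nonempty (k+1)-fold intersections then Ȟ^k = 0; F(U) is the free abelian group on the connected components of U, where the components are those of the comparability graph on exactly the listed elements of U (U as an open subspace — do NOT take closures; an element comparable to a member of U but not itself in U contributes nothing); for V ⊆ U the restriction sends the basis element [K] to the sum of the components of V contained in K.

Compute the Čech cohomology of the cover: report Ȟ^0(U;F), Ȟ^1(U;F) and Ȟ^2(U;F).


Ȟ^0(U;F) ≅ Z^2, Ȟ^1(U;F) ≅ 0, Ȟ^2(U;F) ≅ 0

nerve of the cover:
  W1={{a},{b},{b,c},{b,d},{b,e},{b,c,d},{b,d,e}} W2={{c},{b,c},{c,d},{b,c,d}} W3={{e},{b,e},{d,e},{b,d,e}} W4={{d},{e},{b,d},{b,e},{c,d},{d,e},{b,c,d},{b,d,e}}
  W12={{b,c},{b,c,d}} W13={{b,e},{b,d,e}} W14={{b,d},{b,e},{b,c,d},{b,d,e}} W24={{c,d},{b,c,d}} W34={{e},{b,e},{d,e},{b,d,e}}
  W124={{b,c,d}} W134={{b,e},{b,d,e}}
components per intersection:
  W1: {{a}} {{b},{b,c},{b,d},{b,e},{b,c,d},{b,d,e}}
  W2: {{c},{b,c},{c,d},{b,c,d}}
  W3: {{e},{b,e},{d,e},{b,d,e}}
  W4: {{d},{e},{b,d},{b,e},{c,d},{d,e},{b,c,d},{b,d,e}}
  W12: {{b,c},{b,c,d}}
  W13: {{b,e},{b,d,e}}
  W14: {{b,d},{b,e},{b,c,d},{b,d,e}}
  W24: {{c,d},{b,c,d}}
  W34: {{e},{b,e},{d,e},{b,d,e}}
  W124: {{b,c,d}}
  W134: {{b,e},{b,d,e}}
C dims 5,5,2; δ0: rk 3, SNF 1^3; δ1: rk 2, SNF 1^2
Ȟ^0 = (5 − 3) − 0 = 2, so Ȟ^0 ≅ Z^2
Ȟ^1 = (5 − 2) − 3 = 0, so Ȟ^1 ≅ 0
Ȟ^2 = (2 − 0) − 2 = 0, so Ȟ^2 ≅ 0


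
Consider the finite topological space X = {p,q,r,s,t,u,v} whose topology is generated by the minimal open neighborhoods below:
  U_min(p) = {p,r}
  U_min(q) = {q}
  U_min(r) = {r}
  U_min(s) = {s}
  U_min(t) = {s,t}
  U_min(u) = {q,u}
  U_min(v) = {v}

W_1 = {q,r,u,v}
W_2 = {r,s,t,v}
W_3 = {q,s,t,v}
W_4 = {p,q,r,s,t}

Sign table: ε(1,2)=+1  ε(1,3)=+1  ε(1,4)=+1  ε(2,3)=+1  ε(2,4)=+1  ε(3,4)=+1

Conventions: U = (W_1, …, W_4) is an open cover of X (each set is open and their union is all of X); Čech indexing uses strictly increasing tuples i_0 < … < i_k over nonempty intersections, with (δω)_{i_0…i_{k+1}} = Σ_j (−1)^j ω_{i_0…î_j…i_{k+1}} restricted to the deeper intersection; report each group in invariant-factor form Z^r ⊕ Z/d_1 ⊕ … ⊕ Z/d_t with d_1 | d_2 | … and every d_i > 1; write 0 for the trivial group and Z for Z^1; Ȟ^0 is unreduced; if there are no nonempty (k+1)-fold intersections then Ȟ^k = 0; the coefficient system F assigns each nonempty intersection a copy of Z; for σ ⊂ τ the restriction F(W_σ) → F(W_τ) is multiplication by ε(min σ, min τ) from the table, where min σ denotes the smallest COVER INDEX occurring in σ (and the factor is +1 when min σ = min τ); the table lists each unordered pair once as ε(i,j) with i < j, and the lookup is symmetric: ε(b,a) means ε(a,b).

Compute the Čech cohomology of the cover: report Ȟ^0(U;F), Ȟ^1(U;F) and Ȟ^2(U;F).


Ȟ^0 ≅ Z, Ȟ^1 ≅ 0, Ȟ^2 ≅ Z

nonempty overlaps:
  W12={r,v} W13={q,v} W14={q,r} W23={s,t,v} W24={r,s,t} W34={q,s,t}
  W123={v} W124={r} W134={q} W234={s,t}
C dims 4,6,4; δ0: rk 3, SNF 1^3; δ1: rk 3, SNF 1^3
degree 0: 4−3−0 = 1 → Ȟ^0 ≅ Z
degree 1: 6−3−3 = 0 → Ȟ^1 ≅ 0
degree 2: 4−0−3 = 1 → Ȟ^2 ≅ Z


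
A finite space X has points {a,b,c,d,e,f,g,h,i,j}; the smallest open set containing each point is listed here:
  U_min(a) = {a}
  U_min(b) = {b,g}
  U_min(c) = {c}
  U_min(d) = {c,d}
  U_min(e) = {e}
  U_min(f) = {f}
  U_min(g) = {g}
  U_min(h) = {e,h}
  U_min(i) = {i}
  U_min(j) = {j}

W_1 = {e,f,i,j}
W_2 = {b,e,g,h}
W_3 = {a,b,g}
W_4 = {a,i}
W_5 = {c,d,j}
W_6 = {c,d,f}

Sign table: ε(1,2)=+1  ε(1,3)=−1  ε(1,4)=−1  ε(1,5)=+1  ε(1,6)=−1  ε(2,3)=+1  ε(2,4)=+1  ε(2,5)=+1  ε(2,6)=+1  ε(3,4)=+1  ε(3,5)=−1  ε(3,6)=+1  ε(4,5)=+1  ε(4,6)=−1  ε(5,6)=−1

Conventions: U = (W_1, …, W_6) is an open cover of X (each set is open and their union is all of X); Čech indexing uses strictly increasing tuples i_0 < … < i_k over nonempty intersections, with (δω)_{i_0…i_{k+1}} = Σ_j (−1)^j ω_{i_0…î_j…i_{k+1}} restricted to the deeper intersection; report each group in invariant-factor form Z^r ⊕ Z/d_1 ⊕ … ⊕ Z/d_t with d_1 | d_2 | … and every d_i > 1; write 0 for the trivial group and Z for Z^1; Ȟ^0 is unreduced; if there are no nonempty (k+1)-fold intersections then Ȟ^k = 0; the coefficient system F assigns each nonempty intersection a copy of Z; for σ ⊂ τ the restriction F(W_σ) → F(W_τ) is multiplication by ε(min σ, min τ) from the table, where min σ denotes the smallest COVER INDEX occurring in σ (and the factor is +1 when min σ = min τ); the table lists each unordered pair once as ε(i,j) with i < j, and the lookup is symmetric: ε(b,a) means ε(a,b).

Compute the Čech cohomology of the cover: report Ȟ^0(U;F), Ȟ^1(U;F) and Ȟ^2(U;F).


nerve of the cover:
  W12={e} W14={i} W15={j} W16={f} W23={b,g} W34={a} W56={c,d}
C dims 6,7; δ0: rk 6, SNF 1^5·2
Ȟ^0 = (6 − 6) − 0 = 0, so Ȟ^0 ≅ 0
Ȟ^1 = (7 − 0) − 6 = 1 plus torsion [2], so Ȟ^1 ≅ Z ⊕ Z/2
Ȟ^2 = (0 − 0) − 0 = 0, so Ȟ^2 ≅ 0

Ȟ^0 = 0, Ȟ^1 = Z ⊕ Z/2, Ȟ^2 = 0


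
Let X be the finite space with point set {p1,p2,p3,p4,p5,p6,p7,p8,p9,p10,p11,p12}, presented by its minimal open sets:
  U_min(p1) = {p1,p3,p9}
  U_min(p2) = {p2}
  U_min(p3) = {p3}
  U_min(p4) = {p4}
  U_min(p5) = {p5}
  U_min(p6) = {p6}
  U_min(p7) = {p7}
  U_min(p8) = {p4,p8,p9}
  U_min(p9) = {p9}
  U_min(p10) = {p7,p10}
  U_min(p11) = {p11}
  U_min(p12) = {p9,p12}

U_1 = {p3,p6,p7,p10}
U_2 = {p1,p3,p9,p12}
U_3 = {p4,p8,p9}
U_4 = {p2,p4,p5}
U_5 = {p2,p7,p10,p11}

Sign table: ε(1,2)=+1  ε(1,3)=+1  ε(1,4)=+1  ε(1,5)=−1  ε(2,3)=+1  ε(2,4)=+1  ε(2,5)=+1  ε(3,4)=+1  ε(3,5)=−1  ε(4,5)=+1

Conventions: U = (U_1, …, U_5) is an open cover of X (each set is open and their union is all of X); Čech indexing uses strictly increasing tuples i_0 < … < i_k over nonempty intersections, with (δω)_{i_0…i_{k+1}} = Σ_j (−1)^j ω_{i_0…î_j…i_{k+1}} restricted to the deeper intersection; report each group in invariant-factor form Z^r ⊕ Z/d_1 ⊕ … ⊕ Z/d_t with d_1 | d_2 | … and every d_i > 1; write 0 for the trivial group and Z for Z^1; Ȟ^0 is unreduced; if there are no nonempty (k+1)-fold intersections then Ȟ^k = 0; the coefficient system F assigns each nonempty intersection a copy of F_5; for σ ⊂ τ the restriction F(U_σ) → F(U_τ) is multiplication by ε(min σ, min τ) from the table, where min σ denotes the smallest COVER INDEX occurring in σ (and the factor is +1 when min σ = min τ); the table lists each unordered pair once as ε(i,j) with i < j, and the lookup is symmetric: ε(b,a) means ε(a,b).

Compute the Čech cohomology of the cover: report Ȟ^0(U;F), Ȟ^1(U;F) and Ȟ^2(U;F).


nonempty intersections:
  U12={p3} U15={p7,p10} U23={p9} U34={p4} U45={p2}
C dims 5,5; δ0: rk_F5 5
Ȟ^0: (5−5)−0=0 ⇒ 0
Ȟ^1: (5−0)−5=0 ⇒ 0
Ȟ^2: (0−0)−0=0 ⇒ 0

Ȟ^0 ≅ 0,  Ȟ^1 ≅ 0,  Ȟ^2 ≅ 0


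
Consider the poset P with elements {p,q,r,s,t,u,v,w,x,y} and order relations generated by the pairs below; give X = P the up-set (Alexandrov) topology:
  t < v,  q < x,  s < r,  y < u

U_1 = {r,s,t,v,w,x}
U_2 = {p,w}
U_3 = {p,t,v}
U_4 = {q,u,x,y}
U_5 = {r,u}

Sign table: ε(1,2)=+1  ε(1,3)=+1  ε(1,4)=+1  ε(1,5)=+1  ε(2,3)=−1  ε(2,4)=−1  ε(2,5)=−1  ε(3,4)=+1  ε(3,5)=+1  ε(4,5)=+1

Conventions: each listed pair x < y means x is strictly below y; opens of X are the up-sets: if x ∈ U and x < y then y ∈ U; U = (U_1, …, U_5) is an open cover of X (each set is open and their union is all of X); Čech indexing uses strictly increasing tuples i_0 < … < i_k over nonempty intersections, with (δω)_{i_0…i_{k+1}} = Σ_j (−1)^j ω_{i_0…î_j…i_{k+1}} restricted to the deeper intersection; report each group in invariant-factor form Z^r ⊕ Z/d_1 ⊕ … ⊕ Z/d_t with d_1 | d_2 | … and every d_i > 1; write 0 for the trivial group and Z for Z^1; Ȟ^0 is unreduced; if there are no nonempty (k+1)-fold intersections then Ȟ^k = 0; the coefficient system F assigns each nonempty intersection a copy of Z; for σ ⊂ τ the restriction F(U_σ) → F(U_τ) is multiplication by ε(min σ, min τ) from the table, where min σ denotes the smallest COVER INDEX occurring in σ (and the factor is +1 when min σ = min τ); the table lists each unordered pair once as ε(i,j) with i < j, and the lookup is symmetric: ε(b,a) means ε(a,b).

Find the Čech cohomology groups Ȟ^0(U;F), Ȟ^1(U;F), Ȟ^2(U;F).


Ȟ^0(U;F) ≅ 0; Ȟ^1(U;F) ≅ Z ⊕ Z/2; Ȟ^2(U;F) ≅ 0

nonempty intersections:
  U12={w} U13={t,v} U14={x} U15={r} U23={p} U45={u}
C dims 5,6; δ0: rk 5, SNF 1^4·2
Ȟ^0: (5−5)−0=0 ⇒ 0
Ȟ^1: (6−0)−5=1 plus torsion [2] ⇒ Z ⊕ Z/2
Ȟ^2: (0−0)−0=0 ⇒ 0


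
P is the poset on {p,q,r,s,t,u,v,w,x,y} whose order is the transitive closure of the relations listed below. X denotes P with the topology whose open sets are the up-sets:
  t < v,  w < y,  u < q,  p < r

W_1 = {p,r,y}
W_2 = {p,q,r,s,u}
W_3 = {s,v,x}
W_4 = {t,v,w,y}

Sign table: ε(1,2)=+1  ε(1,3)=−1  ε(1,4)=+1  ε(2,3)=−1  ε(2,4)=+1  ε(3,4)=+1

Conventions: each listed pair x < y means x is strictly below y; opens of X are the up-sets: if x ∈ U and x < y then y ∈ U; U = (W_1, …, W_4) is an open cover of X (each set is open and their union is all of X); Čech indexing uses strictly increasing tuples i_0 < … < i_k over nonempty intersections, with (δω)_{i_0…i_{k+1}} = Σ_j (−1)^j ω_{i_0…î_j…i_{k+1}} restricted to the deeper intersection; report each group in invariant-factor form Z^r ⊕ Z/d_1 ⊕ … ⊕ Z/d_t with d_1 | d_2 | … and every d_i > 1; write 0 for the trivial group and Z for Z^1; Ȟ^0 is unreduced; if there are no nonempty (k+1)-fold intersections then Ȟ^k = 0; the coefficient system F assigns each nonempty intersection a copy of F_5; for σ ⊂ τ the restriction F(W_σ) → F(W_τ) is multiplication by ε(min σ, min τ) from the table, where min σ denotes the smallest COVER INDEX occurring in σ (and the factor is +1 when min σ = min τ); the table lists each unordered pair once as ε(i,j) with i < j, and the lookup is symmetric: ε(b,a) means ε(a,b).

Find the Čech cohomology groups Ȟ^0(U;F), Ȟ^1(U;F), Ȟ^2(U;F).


Ȟ^0 ≅ 0, Ȟ^1 ≅ 0, Ȟ^2 ≅ 0

nonempty intersections:
  W12={p,r} W14={y} W23={s} W34={v}
C dims 4,4; δ0: rk_F5 4
Ȟ^0: (4−4)−0=0 ⇒ 0
Ȟ^1: (4−0)−4=0 ⇒ 0
Ȟ^2: (0−0)−0=0 ⇒ 0


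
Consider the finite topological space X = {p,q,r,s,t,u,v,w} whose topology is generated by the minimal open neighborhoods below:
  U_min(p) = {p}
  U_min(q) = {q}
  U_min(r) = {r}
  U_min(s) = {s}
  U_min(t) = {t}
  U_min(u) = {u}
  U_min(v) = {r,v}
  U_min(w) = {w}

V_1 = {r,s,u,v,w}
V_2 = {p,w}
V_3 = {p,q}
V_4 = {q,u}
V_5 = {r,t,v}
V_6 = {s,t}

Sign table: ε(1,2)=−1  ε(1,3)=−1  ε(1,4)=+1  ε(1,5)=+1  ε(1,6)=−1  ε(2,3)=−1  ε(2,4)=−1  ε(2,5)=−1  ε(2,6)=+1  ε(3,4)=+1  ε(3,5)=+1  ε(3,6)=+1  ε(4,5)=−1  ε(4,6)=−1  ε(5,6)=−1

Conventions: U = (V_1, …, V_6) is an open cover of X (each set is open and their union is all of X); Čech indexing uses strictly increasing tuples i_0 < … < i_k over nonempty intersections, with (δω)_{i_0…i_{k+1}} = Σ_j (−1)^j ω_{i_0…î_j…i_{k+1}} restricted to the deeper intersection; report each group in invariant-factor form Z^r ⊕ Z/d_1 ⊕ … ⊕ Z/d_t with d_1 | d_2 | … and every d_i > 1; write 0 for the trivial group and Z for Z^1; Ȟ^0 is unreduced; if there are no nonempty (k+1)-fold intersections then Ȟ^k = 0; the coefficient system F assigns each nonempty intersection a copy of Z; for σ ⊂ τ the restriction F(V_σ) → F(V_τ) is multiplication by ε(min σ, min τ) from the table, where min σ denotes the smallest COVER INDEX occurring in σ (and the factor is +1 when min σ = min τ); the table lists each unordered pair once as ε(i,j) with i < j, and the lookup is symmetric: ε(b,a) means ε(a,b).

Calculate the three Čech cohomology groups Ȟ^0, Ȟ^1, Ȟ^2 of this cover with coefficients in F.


nerve of the cover:
  V12={w} V14={u} V15={r,v} V16={s} V23={p} V34={q} V56={t}
C dims 6,7; δ0: rk 5, SNF 1^5
Ȟ^0 = (6 − 5) − 0 = 1, so Ȟ^0 ≅ Z
Ȟ^1 = (7 − 0) − 5 = 2, so Ȟ^1 ≅ Z^2
Ȟ^2 = (0 − 0) − 0 = 0, so Ȟ^2 ≅ 0

Ȟ^0 = Z; Ȟ^1 = Z^2; Ȟ^2 = 0


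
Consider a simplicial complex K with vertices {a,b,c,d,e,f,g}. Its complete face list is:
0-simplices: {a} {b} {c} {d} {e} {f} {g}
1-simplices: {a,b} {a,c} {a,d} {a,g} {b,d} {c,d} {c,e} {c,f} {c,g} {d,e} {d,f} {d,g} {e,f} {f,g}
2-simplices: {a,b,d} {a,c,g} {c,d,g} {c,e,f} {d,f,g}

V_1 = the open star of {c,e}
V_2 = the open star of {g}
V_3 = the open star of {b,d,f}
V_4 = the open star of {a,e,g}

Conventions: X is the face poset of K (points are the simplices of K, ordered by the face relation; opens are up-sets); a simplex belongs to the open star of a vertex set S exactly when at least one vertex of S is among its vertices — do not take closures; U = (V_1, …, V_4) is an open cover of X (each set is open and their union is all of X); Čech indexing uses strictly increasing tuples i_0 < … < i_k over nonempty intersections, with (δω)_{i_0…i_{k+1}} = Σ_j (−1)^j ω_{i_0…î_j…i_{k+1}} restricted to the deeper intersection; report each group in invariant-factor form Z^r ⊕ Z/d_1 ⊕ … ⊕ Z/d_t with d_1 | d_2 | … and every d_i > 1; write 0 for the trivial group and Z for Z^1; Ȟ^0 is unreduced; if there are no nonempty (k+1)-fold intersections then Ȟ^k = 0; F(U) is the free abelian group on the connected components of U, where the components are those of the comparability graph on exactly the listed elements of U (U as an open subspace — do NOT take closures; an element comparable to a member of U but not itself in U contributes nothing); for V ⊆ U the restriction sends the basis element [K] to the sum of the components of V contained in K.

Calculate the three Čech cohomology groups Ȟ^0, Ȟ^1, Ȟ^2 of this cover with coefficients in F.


Ȟ^0 ≅ Z,  Ȟ^1 ≅ Z^3,  Ȟ^2 ≅ 0

nonempty intersections:
  V1={{c},{e},{a,c},{c,d},{c,e},{c,f},{c,g},{d,e},{e,f},{a,c,g},{c,d,g},{c,e,f}} V2={{g},{a,g},{c,g},{d,g},{f,g},{a,c,g},{c,d,g},{d,f,g}} V3={{b},{d},{f},{a,b},{a,d},{b,d},{c,d},{c,f},{d,e},{d,f},{d,g},{e,f},{f,g},{a,b,d},{c,d,g},{c,e,f},{d,f,g}} V4={{a},{e},{g},{a,b},{a,c},{a,d},{a,g},{c,e},{c,g},{d,e},{d,g},{e,f},{f,g},{a,b,d},{a,c,g},{c,d,g},{c,e,f},{d,f,g}}
  V12={{c,g},{a,c,g},{c,d,g}} V13={{c,d},{c,f},{d,e},{e,f},{c,d,g},{c,e,f}} V14={{e},{a,c},{c,e},{c,g},{d,e},{e,f},{a,c,g},{c,d,g},{c,e,f}} V23={{d,g},{f,g},{c,d,g},{d,f,g}} V24={{g},{a,g},{c,g},{d,g},{f,g},{a,c,g},{c,d,g},{d,f,g}} V34={{a,b},{a,d},{d,e},{d,g},{e,f},{f,g},{a,b,d},{c,d,g},{c,e,f},{d,f,g}}
  V123={{c,d,g}} V124={{c,g},{a,c,g},{c,d,g}} V134={{d,e},{e,f},{c,d,g},{c,e,f}} V234={{d,g},{f,g},{c,d,g},{d,f,g}}
  V1234={{c,d,g}}
components per intersection:
  V1: {{c},{e},{a,c},{c,d},{c,e},{c,f},{c,g},{d,e},{e,f},{a,c,g},{c,d,g},{c,e,f}}
  V2: {{g},{a,g},{c,g},{d,g},{f,g},{a,c,g},{c,d,g},{d,f,g}}
  V3: {{b},{d},{f},{a,b},{a,d},{b,d},{c,d},{c,f},{d,e},{d,f},{d,g},{e,f},{f,g},{a,b,d},{c,d,g},{c,e,f},{d,f,g}}
  V4: {{a},{g},{a,b},{a,c},{a,d},{a,g},{c,g},{d,g},{f,g},{a,b,d},{a,c,g},{c,d,g},{d,f,g}} {{e},{c,e},{d,e},{e,f},{c,e,f}}
  V12: {{c,g},{a,c,g},{c,d,g}}
  V13: {{c,d},{c,d,g}} {{c,f},{e,f},{c,e,f}} {{d,e}}
  V14: {{e},{c,e},{d,e},{e,f},{c,e,f}} {{a,c},{c,g},{a,c,g},{c,d,g}}
  V23: {{d,g},{f,g},{c,d,g},{d,f,g}}
  V24: {{g},{a,g},{c,g},{d,g},{f,g},{a,c,g},{c,d,g},{d,f,g}}
  V34: {{a,b},{a,d},{a,b,d}} {{d,e}} {{d,g},{f,g},{c,d,g},{d,f,g}} {{e,f},{c,e,f}}
  V123: {{c,d,g}}
  V124: {{c,g},{a,c,g},{c,d,g}}
  V134: {{d,e}} {{e,f},{c,e,f}} {{c,d,g}}
  V234: {{d,g},{f,g},{c,d,g},{d,f,g}}
  V1234: {{c,d,g}}
C dims 5,12,6,1; δ0: rk 4, SNF 1^4; δ1: rk 5, SNF 1^5; δ2: rk 1, SNF 1^1
Ȟ^0: (5−4)−0=1 ⇒ Z
Ȟ^1: (12−5)−4=3 ⇒ Z^3
Ȟ^2: (6−1)−5=0 ⇒ 0


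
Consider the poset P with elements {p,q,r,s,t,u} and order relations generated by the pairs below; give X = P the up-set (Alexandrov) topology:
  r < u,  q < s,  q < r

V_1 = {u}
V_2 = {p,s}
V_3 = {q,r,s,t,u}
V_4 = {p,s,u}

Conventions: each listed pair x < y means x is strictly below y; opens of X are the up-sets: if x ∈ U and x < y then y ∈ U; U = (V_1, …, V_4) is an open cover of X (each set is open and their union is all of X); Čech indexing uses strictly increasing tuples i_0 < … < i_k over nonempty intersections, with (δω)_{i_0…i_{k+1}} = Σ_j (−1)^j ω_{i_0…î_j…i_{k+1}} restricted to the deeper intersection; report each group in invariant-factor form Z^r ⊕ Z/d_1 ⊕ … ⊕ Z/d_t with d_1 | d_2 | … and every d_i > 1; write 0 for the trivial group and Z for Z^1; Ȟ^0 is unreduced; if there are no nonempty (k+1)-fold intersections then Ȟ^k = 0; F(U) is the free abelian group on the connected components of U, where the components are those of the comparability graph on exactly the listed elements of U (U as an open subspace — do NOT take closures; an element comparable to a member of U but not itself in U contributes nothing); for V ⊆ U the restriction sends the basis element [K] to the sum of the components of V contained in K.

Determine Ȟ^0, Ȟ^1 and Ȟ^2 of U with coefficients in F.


Ȟ^0(U;F) ≅ Z^3; Ȟ^1(U;F) ≅ 0; Ȟ^2(U;F) ≅ 0

nonempty intersections:
  V13={u} V14={u} V23={s} V24={p,s} V34={s,u}
  V134={u} V234={s}
components per intersection:
  V1: {u}
  V2: {p} {s}
  V3: {q,r,s,u} {t}
  V4: {p} {s} {u}
  V13: {u}
  V14: {u}
  V23: {s}
  V24: {p} {s}
  V34: {s} {u}
  V134: {u}
  V234: {s}
C dims 8,7,2; δ0: rk 5, SNF 1^5; δ1: rk 2, SNF 1^2
Ȟ^0: (8−5)−0=3 ⇒ Z^3
Ȟ^1: (7−2)−5=0 ⇒ 0
Ȟ^2: (2−0)−2=0 ⇒ 0


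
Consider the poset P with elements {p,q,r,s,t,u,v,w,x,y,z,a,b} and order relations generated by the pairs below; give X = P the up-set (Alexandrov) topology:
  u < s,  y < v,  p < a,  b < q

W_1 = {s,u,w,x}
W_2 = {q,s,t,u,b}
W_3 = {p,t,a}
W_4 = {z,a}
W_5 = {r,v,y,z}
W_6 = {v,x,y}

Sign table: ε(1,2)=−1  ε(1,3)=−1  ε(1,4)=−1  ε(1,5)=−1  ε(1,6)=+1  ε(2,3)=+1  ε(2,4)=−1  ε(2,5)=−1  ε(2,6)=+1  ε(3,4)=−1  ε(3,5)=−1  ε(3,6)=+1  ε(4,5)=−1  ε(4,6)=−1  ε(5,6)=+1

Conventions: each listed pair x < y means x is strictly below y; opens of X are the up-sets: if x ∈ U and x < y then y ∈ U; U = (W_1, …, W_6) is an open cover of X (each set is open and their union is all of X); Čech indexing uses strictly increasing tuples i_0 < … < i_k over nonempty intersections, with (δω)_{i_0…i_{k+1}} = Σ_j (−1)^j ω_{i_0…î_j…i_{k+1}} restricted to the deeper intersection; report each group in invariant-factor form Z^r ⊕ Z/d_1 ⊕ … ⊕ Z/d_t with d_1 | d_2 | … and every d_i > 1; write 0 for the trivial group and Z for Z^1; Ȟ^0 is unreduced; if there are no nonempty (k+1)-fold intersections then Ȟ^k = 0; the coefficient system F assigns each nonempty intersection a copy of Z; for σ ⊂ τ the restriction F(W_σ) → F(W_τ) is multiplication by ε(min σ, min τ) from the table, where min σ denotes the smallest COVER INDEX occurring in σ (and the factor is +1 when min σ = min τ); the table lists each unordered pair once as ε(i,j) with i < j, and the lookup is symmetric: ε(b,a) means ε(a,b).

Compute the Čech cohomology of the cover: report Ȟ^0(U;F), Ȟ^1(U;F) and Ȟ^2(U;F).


Ȟ^0 = 0, Ȟ^1 = Z/2, Ȟ^2 = 0

nonempty overlaps:
  W12={s,u} W16={x} W23={t} W34={a} W45={z} W56={v,y}
C dims 6,6; δ0: rk 6, SNF 1^5·2
degree 0: 6−6−0 = 0 → Ȟ^0 ≅ 0
degree 1: 6−0−6 = 0 plus torsion [2] → Ȟ^1 ≅ Z/2
degree 2: 0−0−0 = 0 → Ȟ^2 ≅ 0
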